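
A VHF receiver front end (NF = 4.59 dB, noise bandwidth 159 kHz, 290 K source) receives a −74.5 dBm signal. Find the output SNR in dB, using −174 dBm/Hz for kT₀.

42.9 dB

Noise floor: N = −174 + 10 log₁₀(B) + NF
10 log₁₀(1.59×10⁵) = 52.01 dB
N = −174 + 52.01 + 4.59 = −117.40 dBm
SNR = P_sig − N = −74.5 − (−117.40) = 42.90 dB → 42.9 dB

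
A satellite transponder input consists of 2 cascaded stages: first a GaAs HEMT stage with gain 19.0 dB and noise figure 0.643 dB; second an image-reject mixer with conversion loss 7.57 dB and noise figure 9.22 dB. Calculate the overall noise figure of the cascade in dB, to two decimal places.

Convert to linear (a loss of L dB is a gain of −L dB): F_i = 10^(NF_i/10), G_i = 10^(G_i,dB/10)
  Stage 1: F_1 = 10^(0.643/10) = 1.160, G_1 = 10^(19.0/10) = 79.43
  Stage 2: F_2 = 10^(9.22/10) = 8.356, G_2 = 10^(−7.57/10) = 0.1750
Friis cascade:
  F = 1.160 + (8.356 − 1)/79.43 = 1.252
NF = 10 log₁₀(1.252) = 0.98 dB

0.98 dB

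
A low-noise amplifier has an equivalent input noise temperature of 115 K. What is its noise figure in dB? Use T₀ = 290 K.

1.45 dB

F = 1 + T_e/T₀ = 1 + 115/290 = 1.39655
NF = 10 log₁₀(1.39655) = 1.45 dB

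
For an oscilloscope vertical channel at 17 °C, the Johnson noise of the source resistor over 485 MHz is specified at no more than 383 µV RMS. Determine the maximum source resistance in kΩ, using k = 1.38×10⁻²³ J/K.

T = 17 °C + 273.15 = 290.15 K
Johnson–Nyquist: V_n = √(4kTRB) ⇒ R = V_n² / (4kTB)
4kTB = 4 × 1.38×10⁻²³ × 290.15 × 4.85×10⁸ = 7.77×10⁻¹²
R = (3.83×10⁻⁴)² / 7.77×10⁻¹² = 1.89×10⁴ Ω = 18.9 kΩ

18.9 kΩ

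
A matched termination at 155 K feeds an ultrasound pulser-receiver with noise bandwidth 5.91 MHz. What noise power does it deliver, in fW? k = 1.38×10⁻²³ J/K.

12.6 fW

P_n = kTB = 1.38×10⁻²³ × 155 × 5.91×10⁶ = 1.26×10⁻¹⁴ W = 12.6 fW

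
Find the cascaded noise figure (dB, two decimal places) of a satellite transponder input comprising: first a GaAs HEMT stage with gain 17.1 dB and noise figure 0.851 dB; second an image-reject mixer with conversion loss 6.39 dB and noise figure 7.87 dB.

1.19 dB

Convert to linear (a loss of L dB is a gain of −L dB): F_i = 10^(NF_i/10), G_i = 10^(G_i,dB/10)
  Stage 1: F_1 = 10^(0.851/10) = 1.216, G_1 = 10^(17.1/10) = 51.29
  Stage 2: F_2 = 10^(7.87/10) = 6.124, G_2 = 10^(−6.39/10) = 0.2296
Friis cascade:
  F = 1.216 + (6.124 − 1)/51.29 = 1.316
NF = 10 log₁₀(1.316) = 1.19 dB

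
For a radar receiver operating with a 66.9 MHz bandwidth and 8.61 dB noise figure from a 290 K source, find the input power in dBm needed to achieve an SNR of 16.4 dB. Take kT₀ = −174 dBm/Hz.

−70.7 dBm

Sensitivity = −174 + 10 log₁₀(B) + NF + SNR_min
= −174 + 78.25 + 8.61 + 16.4
= −70.74 dBm → −70.7 dBm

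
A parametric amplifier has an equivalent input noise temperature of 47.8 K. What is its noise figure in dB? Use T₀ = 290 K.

0.663 dB

F = 1 + T_e/T₀ = 1 + 47.8/290 = 1.16483
NF = 10 log₁₀(1.16483) = 0.663 dB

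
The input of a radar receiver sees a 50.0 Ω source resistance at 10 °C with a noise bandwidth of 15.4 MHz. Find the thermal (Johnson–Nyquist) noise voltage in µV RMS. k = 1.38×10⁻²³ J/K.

3.47 µV

T = 10 °C + 273.15 = 283.15 K
V_n = √(4kTRB)
4kTRB = 4 × 1.38×10⁻²³ × 283.15 × 5.00×10¹ × 1.54×10⁷ = 1.20×10⁻¹¹ V²
V_n = √(1.20×10⁻¹¹) = 3.47×10⁻⁶ V = 3.47 µV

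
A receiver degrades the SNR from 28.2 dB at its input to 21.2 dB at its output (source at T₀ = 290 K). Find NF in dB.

7.0 dB

NF (dB) = SNR_in(dB) − SNR_out(dB) when the source is at T₀
NF = 28.2 − 21.2 = 7.0 dB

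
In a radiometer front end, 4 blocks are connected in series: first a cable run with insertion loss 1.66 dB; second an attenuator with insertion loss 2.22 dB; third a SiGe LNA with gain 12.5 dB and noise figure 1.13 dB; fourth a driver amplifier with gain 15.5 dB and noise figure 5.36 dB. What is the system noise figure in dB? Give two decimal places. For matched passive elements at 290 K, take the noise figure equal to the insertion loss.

5.45 dB

Convert to linear (a loss of L dB is a gain of −L dB): F_i = 10^(NF_i/10), G_i = 10^(G_i,dB/10)
  Stage 1: F_1 = 10^(1.66/10) = 1.466, G_1 = 10^(−1.66/10) = 0.6823
  Stage 2: F_2 = 10^(2.22/10) = 1.667, G_2 = 10^(−2.22/10) = 0.5998
  Stage 3: F_3 = 10^(1.13/10) = 1.297, G_3 = 10^(12.5/10) = 17.78
  Stage 4: F_4 = 10^(5.36/10) = 3.436, G_4 = 10^(15.5/10) = 35.48
Friis cascade:
  F = 1.466 + (1.667 − 1)/0.6823 + (1.297 − 1)/0.4093 + (3.436 − 1)/7.278 = 3.504
NF = 10 log₁₀(3.504) = 5.45 dB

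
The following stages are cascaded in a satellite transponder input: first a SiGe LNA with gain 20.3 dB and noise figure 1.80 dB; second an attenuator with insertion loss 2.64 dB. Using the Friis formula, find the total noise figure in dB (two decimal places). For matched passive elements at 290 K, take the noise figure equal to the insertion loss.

1.82 dB

Convert to linear (a loss of L dB is a gain of −L dB): F_i = 10^(NF_i/10), G_i = 10^(G_i,dB/10)
  Stage 1: F_1 = 10^(1.80/10) = 1.514, G_1 = 10^(20.3/10) = 107.2
  Stage 2: F_2 = 10^(2.64/10) = 1.837, G_2 = 10^(−2.64/10) = 0.5445
Friis cascade:
  F = 1.514 + (1.837 − 1)/107.2 = 1.521
NF = 10 log₁₀(1.521) = 1.82 dB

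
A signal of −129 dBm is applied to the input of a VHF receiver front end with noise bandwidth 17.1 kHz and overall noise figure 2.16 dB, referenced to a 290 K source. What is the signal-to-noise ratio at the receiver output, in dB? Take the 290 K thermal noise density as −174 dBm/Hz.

Noise floor: N = −174 + 10 log₁₀(B) + NF
10 log₁₀(1.71×10⁴) = 42.33 dB
N = −174 + 42.33 + 2.16 = −129.51 dBm
SNR = P_sig − N = −129 − (−129.51) = 0.51 dB → 0.5 dB

0.5 dB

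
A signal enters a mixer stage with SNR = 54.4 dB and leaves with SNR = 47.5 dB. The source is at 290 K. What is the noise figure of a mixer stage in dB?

NF (dB) = SNR_in(dB) − SNR_out(dB) when the source is at T₀
NF = 54.4 − 47.5 = 6.9 dB

6.9 dB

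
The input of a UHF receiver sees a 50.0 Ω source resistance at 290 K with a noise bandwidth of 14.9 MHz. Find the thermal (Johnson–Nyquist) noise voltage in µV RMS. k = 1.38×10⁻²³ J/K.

V_n = √(4kTRB)
4kTRB = 4 × 1.38×10⁻²³ × 290 × 5.00×10¹ × 1.49×10⁷ = 1.19×10⁻¹¹ V²
V_n = √(1.19×10⁻¹¹) = 3.45×10⁻⁶ V = 3.45 µV

3.45 µV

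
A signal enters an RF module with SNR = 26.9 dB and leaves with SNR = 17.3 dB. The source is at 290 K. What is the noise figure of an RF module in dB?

9.6 dB

NF (dB) = SNR_in(dB) − SNR_out(dB) when the source is at T₀
NF = 26.9 − 17.3 = 9.6 dB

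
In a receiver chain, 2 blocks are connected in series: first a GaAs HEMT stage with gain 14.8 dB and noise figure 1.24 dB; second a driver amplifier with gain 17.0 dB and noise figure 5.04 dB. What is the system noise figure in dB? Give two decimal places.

1.47 dB

Convert to linear (a loss of L dB is a gain of −L dB): F_i = 10^(NF_i/10), G_i = 10^(G_i,dB/10)
  Stage 1: F_1 = 10^(1.24/10) = 1.330, G_1 = 10^(14.8/10) = 30.20
  Stage 2: F_2 = 10^(5.04/10) = 3.192, G_2 = 10^(17.0/10) = 50.12
Friis cascade:
  F = 1.330 + (3.192 − 1)/30.20 = 1.403
NF = 10 log₁₀(1.403) = 1.47 dB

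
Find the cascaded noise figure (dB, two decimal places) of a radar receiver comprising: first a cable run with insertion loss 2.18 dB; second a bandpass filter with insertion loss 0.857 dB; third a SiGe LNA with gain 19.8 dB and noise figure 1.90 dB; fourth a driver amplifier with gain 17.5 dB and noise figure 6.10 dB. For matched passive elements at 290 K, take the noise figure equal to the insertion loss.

5.03 dB

Convert to linear (a loss of L dB is a gain of −L dB): F_i = 10^(NF_i/10), G_i = 10^(G_i,dB/10)
  Stage 1: F_1 = 10^(2.18/10) = 1.652, G_1 = 10^(−2.18/10) = 0.6053
  Stage 2: F_2 = 10^(0.857/10) = 1.218, G_2 = 10^(−0.857/10) = 0.8209
  Stage 3: F_3 = 10^(1.90/10) = 1.549, G_3 = 10^(19.8/10) = 95.50
  Stage 4: F_4 = 10^(6.10/10) = 4.074, G_4 = 10^(17.5/10) = 56.23
Friis cascade:
  F = 1.652 + (1.218 − 1)/0.6053 + (1.549 − 1)/0.4969 + (4.074 − 1)/47.46 = 3.182
NF = 10 log₁₀(3.182) = 5.03 dB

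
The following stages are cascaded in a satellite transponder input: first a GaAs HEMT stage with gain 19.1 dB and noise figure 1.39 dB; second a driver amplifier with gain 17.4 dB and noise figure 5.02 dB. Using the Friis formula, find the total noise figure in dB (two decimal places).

1.47 dB

Convert to linear (a loss of L dB is a gain of −L dB): F_i = 10^(NF_i/10), G_i = 10^(G_i,dB/10)
  Stage 1: F_1 = 10^(1.39/10) = 1.377, G_1 = 10^(19.1/10) = 81.28
  Stage 2: F_2 = 10^(5.02/10) = 3.177, G_2 = 10^(17.4/10) = 54.95
Friis cascade:
  F = 1.377 + (3.177 − 1)/81.28 = 1.404
NF = 10 log₁₀(1.404) = 1.47 dB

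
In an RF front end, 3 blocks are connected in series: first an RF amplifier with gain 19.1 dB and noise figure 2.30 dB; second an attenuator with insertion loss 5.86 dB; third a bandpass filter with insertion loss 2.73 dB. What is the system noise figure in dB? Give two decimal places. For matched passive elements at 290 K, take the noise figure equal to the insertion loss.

2.49 dB

Convert to linear (a loss of L dB is a gain of −L dB): F_i = 10^(NF_i/10), G_i = 10^(G_i,dB/10)
  Stage 1: F_1 = 10^(2.30/10) = 1.698, G_1 = 10^(19.1/10) = 81.28
  Stage 2: F_2 = 10^(5.86/10) = 3.855, G_2 = 10^(−5.86/10) = 0.2594
  Stage 3: F_3 = 10^(2.73/10) = 1.875, G_3 = 10^(−2.73/10) = 0.5333
Friis cascade:
  F = 1.698 + (3.855 − 1)/81.28 + (1.875 − 1)/21.09 = 1.775
NF = 10 log₁₀(1.775) = 2.49 dB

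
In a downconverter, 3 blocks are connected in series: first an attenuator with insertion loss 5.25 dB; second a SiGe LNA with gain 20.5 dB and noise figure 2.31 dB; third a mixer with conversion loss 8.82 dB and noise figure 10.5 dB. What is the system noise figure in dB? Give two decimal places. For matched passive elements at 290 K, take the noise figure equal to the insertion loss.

Convert to linear (a loss of L dB is a gain of −L dB): F_i = 10^(NF_i/10), G_i = 10^(G_i,dB/10)
  Stage 1: F_1 = 10^(5.25/10) = 3.350, G_1 = 10^(−5.25/10) = 0.2985
  Stage 2: F_2 = 10^(2.31/10) = 1.702, G_2 = 10^(20.5/10) = 112.2
  Stage 3: F_3 = 10^(10.5/10) = 11.22, G_3 = 10^(−8.82/10) = 0.1312
Friis cascade:
  F = 3.350 + (1.702 − 1)/0.2985 + (11.22 − 1)/33.50 = 6.007
NF = 10 log₁₀(6.007) = 7.79 dB

7.79 dB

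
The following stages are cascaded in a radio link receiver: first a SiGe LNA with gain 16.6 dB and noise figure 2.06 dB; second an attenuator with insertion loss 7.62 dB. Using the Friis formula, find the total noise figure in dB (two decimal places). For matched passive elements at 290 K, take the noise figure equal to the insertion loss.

Convert to linear (a loss of L dB is a gain of −L dB): F_i = 10^(NF_i/10), G_i = 10^(G_i,dB/10)
  Stage 1: F_1 = 10^(2.06/10) = 1.607, G_1 = 10^(16.6/10) = 45.71
  Stage 2: F_2 = 10^(7.62/10) = 5.781, G_2 = 10^(−7.62/10) = 0.1730
Friis cascade:
  F = 1.607 + (5.781 − 1)/45.71 = 1.712
NF = 10 log₁₀(1.712) = 2.33 dB

2.33 dB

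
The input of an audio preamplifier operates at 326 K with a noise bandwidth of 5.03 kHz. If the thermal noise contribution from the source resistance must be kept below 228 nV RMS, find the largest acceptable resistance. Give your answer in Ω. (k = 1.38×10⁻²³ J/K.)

574 Ω

Johnson–Nyquist: V_n = √(4kTRB) ⇒ R = V_n² / (4kTB)
4kTB = 4 × 1.38×10⁻²³ × 326 × 5.03×10³ = 9.05×10⁻¹⁷
R = (2.28×10⁻⁷)² / 9.05×10⁻¹⁷ = 5.74×10² Ω = 574 Ω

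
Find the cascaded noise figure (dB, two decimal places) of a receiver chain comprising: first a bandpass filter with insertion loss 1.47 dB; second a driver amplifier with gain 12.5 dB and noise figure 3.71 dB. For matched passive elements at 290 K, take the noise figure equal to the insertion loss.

Convert to linear (a loss of L dB is a gain of −L dB): F_i = 10^(NF_i/10), G_i = 10^(G_i,dB/10)
  Stage 1: F_1 = 10^(1.47/10) = 1.403, G_1 = 10^(−1.47/10) = 0.7129
  Stage 2: F_2 = 10^(3.71/10) = 2.350, G_2 = 10^(12.5/10) = 17.78
Friis cascade:
  F = 1.403 + (2.350 − 1)/0.7129 = 3.296
NF = 10 log₁₀(3.296) = 5.18 dB

5.18 dB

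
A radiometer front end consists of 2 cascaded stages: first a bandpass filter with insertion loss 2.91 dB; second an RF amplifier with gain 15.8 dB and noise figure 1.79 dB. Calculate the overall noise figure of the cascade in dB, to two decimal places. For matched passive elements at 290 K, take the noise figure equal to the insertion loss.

Convert to linear (a loss of L dB is a gain of −L dB): F_i = 10^(NF_i/10), G_i = 10^(G_i,dB/10)
  Stage 1: F_1 = 10^(2.91/10) = 1.954, G_1 = 10^(−2.91/10) = 0.5117
  Stage 2: F_2 = 10^(1.79/10) = 1.510, G_2 = 10^(15.8/10) = 38.02
Friis cascade:
  F = 1.954 + (1.510 − 1)/0.5117 = 2.951
NF = 10 log₁₀(2.951) = 4.70 dB

4.70 dB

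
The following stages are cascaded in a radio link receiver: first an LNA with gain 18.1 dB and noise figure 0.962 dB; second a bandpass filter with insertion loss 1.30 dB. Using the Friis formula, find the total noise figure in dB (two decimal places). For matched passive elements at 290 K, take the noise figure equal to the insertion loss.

Convert to linear (a loss of L dB is a gain of −L dB): F_i = 10^(NF_i/10), G_i = 10^(G_i,dB/10)
  Stage 1: F_1 = 10^(0.962/10) = 1.248, G_1 = 10^(18.1/10) = 64.57
  Stage 2: F_2 = 10^(1.30/10) = 1.349, G_2 = 10^(−1.30/10) = 0.7413
Friis cascade:
  F = 1.248 + (1.349 − 1)/64.57 = 1.253
NF = 10 log₁₀(1.253) = 0.98 dB

0.98 dB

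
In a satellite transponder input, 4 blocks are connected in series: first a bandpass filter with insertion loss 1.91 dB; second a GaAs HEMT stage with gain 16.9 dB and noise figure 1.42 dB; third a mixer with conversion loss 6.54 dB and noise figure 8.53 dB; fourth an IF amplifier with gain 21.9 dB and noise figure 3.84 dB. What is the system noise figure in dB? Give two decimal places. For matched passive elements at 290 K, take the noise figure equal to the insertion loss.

4.07 dB

Convert to linear (a loss of L dB is a gain of −L dB): F_i = 10^(NF_i/10), G_i = 10^(G_i,dB/10)
  Stage 1: F_1 = 10^(1.91/10) = 1.552, G_1 = 10^(−1.91/10) = 0.6442
  Stage 2: F_2 = 10^(1.42/10) = 1.387, G_2 = 10^(16.9/10) = 48.98
  Stage 3: F_3 = 10^(8.53/10) = 7.129, G_3 = 10^(−6.54/10) = 0.2218
  Stage 4: F_4 = 10^(3.84/10) = 2.421, G_4 = 10^(21.9/10) = 154.9
Friis cascade:
  F = 1.552 + (1.387 − 1)/0.6442 + (7.129 − 1)/31.55 + (2.421 − 1)/6.998 = 2.550
NF = 10 log₁₀(2.550) = 4.07 dB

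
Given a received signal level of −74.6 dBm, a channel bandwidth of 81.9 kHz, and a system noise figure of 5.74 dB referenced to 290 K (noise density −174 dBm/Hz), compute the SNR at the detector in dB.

Noise floor: N = −174 + 10 log₁₀(B) + NF
10 log₁₀(8.19×10⁴) = 49.13 dB
N = −174 + 49.13 + 5.74 = −119.13 dBm
SNR = P_sig − N = −74.6 − (−119.13) = 44.53 dB → 44.5 dB

44.5 dB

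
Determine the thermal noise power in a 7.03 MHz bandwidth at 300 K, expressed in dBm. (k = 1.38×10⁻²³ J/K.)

−105.4 dBm

P_n = kTB = 1.38×10⁻²³ × 300 × 7.03×10⁶ = 2.91×10⁻¹⁴ W
In dBm: 10 log₁₀(2.91×10⁻¹⁴ / 10⁻³) = −105.4 dBm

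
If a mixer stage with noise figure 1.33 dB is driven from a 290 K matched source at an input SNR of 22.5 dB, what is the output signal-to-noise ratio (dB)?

21.17 dB

By definition F = SNR_in/SNR_out, so in dB: SNR_out = SNR_in − NF
SNR_out = 22.5 − 1.33 = 21.17 dB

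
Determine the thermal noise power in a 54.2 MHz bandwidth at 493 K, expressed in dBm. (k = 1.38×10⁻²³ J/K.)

−94.3 dBm

P_n = kTB = 1.38×10⁻²³ × 493 × 5.42×10⁷ = 3.69×10⁻¹³ W
In dBm: 10 log₁₀(3.69×10⁻¹³ / 10⁻³) = −94.3 dBm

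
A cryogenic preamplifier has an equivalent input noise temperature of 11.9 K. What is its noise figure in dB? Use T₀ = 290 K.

0.175 dB

F = 1 + T_e/T₀ = 1 + 11.9/290 = 1.04103
NF = 10 log₁₀(1.04103) = 0.175 dB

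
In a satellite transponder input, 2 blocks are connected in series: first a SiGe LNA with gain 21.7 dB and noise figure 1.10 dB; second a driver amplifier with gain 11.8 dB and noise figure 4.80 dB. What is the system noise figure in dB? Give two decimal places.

Convert to linear (a loss of L dB is a gain of −L dB): F_i = 10^(NF_i/10), G_i = 10^(G_i,dB/10)
  Stage 1: F_1 = 10^(1.10/10) = 1.288, G_1 = 10^(21.7/10) = 147.9
  Stage 2: F_2 = 10^(4.80/10) = 3.020, G_2 = 10^(11.8/10) = 15.14
Friis cascade:
  F = 1.288 + (3.020 − 1)/147.9 = 1.302
NF = 10 log₁₀(1.302) = 1.15 dB

1.15 dB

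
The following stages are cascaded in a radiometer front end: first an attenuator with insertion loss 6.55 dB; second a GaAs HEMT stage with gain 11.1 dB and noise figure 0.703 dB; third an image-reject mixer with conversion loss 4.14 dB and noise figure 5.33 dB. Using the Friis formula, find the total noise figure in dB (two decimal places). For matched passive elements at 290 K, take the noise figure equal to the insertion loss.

7.89 dB

Convert to linear (a loss of L dB is a gain of −L dB): F_i = 10^(NF_i/10), G_i = 10^(G_i,dB/10)
  Stage 1: F_1 = 10^(6.55/10) = 4.519, G_1 = 10^(−6.55/10) = 0.2213
  Stage 2: F_2 = 10^(0.703/10) = 1.176, G_2 = 10^(11.1/10) = 12.88
  Stage 3: F_3 = 10^(5.33/10) = 3.412, G_3 = 10^(−4.14/10) = 0.3855
Friis cascade:
  F = 4.519 + (1.176 − 1)/0.2213 + (3.412 − 1)/2.851 = 6.159
NF = 10 log₁₀(6.159) = 7.89 dB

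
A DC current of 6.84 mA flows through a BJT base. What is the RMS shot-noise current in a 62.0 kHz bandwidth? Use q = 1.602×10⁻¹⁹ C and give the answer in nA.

I_n = √(2qI·B)
2qI·B = 2 × 1.602×10⁻¹⁹ × 6.84×10⁻³ × 6.20×10⁴ = 1.36×10⁻¹⁶ A²
I_n = √(1.36×10⁻¹⁶) = 1.17×10⁻⁸ A = 11.7 nA

11.7 nA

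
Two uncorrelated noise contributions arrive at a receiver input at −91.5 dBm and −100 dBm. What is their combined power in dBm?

Convert to linear, add, convert back:
P₁ = 7.08×10⁻¹³ W, P₂ = 1.00×10⁻¹³ W
P_tot = 8.08×10⁻¹³ W → 10 log₁₀(P_tot / 10⁻³) = −90.9 dBm

−90.9 dBm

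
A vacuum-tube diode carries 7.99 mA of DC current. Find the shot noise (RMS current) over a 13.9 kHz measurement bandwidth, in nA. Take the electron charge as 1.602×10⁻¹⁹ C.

5.97 nA

I_n = √(2qI·B)
2qI·B = 2 × 1.602×10⁻¹⁹ × 7.99×10⁻³ × 1.39×10⁴ = 3.56×10⁻¹⁷ A²
I_n = √(3.56×10⁻¹⁷) = 5.97×10⁻⁹ A = 5.97 nA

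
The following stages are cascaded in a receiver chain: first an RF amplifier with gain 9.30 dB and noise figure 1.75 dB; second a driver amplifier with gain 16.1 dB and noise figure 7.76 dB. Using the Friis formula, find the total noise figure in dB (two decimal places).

Convert to linear (a loss of L dB is a gain of −L dB): F_i = 10^(NF_i/10), G_i = 10^(G_i,dB/10)
  Stage 1: F_1 = 10^(1.75/10) = 1.496, G_1 = 10^(9.30/10) = 8.511
  Stage 2: F_2 = 10^(7.76/10) = 5.970, G_2 = 10^(16.1/10) = 40.74
Friis cascade:
  F = 1.496 + (5.970 − 1)/8.511 = 2.080
NF = 10 log₁₀(2.080) = 3.18 dB

3.18 dB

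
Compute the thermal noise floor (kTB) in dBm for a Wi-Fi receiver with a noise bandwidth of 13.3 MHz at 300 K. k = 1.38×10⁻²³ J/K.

P_n = kTB = 1.38×10⁻²³ × 300 × 1.33×10⁷ = 5.51×10⁻¹⁴ W
In dBm: 10 log₁₀(5.51×10⁻¹⁴ / 10⁻³) = −102.6 dBm

−102.6 dBm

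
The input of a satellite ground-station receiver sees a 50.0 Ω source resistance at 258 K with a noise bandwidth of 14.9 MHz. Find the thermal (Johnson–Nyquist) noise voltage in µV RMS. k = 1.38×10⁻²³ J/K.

3.26 µV

V_n = √(4kTRB)
4kTRB = 4 × 1.38×10⁻²³ × 258 × 5.00×10¹ × 1.49×10⁷ = 1.06×10⁻¹¹ V²
V_n = √(1.06×10⁻¹¹) = 3.26×10⁻⁶ V = 3.26 µV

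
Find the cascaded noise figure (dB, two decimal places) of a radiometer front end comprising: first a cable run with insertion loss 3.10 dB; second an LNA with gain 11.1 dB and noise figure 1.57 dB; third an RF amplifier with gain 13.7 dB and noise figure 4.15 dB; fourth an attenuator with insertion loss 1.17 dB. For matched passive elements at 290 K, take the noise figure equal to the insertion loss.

5.03 dB

Convert to linear (a loss of L dB is a gain of −L dB): F_i = 10^(NF_i/10), G_i = 10^(G_i,dB/10)
  Stage 1: F_1 = 10^(3.10/10) = 2.042, G_1 = 10^(−3.10/10) = 0.4898
  Stage 2: F_2 = 10^(1.57/10) = 1.435, G_2 = 10^(11.1/10) = 12.88
  Stage 3: F_3 = 10^(4.15/10) = 2.600, G_3 = 10^(13.7/10) = 23.44
  Stage 4: F_4 = 10^(1.17/10) = 1.309, G_4 = 10^(−1.17/10) = 0.7638
Friis cascade:
  F = 2.042 + (1.435 − 1)/0.4898 + (2.600 − 1)/6.310 + (1.309 − 1)/147.9 = 3.187
NF = 10 log₁₀(3.187) = 5.03 dB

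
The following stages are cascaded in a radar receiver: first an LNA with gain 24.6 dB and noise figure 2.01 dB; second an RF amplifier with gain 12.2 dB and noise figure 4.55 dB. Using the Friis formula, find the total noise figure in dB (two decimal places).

Convert to linear (a loss of L dB is a gain of −L dB): F_i = 10^(NF_i/10), G_i = 10^(G_i,dB/10)
  Stage 1: F_1 = 10^(2.01/10) = 1.589, G_1 = 10^(24.6/10) = 288.4
  Stage 2: F_2 = 10^(4.55/10) = 2.851, G_2 = 10^(12.2/10) = 16.60
Friis cascade:
  F = 1.589 + (2.851 − 1)/288.4 = 1.595
NF = 10 log₁₀(1.595) = 2.03 dB

2.03 dB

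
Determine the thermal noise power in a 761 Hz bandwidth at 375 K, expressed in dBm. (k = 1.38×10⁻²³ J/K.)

−144.0 dBm

P_n = kTB = 1.38×10⁻²³ × 375 × 7.61×10² = 3.94×10⁻¹⁸ W
In dBm: 10 log₁₀(3.94×10⁻¹⁸ / 10⁻³) = −144.0 dBm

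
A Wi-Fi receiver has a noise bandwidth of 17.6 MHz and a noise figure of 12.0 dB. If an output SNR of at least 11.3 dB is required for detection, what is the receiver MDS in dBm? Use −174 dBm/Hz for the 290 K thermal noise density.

Sensitivity = −174 + 10 log₁₀(B) + NF + SNR_min
= −174 + 72.46 + 12.0 + 11.3
= −78.24 dBm → −78.2 dBm

−78.2 dBm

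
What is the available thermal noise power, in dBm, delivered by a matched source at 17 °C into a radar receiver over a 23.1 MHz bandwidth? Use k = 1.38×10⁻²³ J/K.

T = 17 °C + 273.15 = 290.15 K
P_n = kTB = 1.38×10⁻²³ × 290.15 × 2.31×10⁷ = 9.25×10⁻¹⁴ W
In dBm: 10 log₁₀(9.25×10⁻¹⁴ / 10⁻³) = −100.3 dBm

−100.3 dBm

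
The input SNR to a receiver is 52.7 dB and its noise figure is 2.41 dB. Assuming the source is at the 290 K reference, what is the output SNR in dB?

50.29 dB

By definition F = SNR_in/SNR_out, so in dB: SNR_out = SNR_in − NF
SNR_out = 52.7 − 2.41 = 50.29 dB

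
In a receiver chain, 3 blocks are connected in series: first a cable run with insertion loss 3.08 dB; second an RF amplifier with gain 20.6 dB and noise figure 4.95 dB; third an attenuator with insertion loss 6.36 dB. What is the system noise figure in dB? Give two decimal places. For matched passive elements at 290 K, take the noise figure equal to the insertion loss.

8.07 dB

Convert to linear (a loss of L dB is a gain of −L dB): F_i = 10^(NF_i/10), G_i = 10^(G_i,dB/10)
  Stage 1: F_1 = 10^(3.08/10) = 2.032, G_1 = 10^(−3.08/10) = 0.4920
  Stage 2: F_2 = 10^(4.95/10) = 3.126, G_2 = 10^(20.6/10) = 114.8
  Stage 3: F_3 = 10^(6.36/10) = 4.325, G_3 = 10^(−6.36/10) = 0.2312
Friis cascade:
  F = 2.032 + (3.126 − 1)/0.4920 + (4.325 − 1)/56.49 = 6.412
NF = 10 log₁₀(6.412) = 8.07 dB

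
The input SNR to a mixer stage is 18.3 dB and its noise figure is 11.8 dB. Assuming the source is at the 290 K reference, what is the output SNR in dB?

6.5 dB

By definition F = SNR_in/SNR_out, so in dB: SNR_out = SNR_in − NF
SNR_out = 18.3 − 11.8 = 6.5 dB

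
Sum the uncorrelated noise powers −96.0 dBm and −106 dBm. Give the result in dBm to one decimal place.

Convert to linear, add, convert back:
P₁ = 2.51×10⁻¹³ W, P₂ = 2.51×10⁻¹⁴ W
P_tot = 2.76×10⁻¹³ W → 10 log₁₀(P_tot / 10⁻³) = −95.6 dBm

−95.6 dBm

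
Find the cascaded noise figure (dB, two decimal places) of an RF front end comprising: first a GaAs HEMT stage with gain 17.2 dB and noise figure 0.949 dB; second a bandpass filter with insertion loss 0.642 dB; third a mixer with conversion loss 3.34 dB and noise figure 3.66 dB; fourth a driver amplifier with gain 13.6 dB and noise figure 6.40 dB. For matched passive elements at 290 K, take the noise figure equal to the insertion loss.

Convert to linear (a loss of L dB is a gain of −L dB): F_i = 10^(NF_i/10), G_i = 10^(G_i,dB/10)
  Stage 1: F_1 = 10^(0.949/10) = 1.244, G_1 = 10^(17.2/10) = 52.48
  Stage 2: F_2 = 10^(0.642/10) = 1.159, G_2 = 10^(−0.642/10) = 0.8626
  Stage 3: F_3 = 10^(3.66/10) = 2.323, G_3 = 10^(−3.34/10) = 0.4634
  Stage 4: F_4 = 10^(6.40/10) = 4.365, G_4 = 10^(13.6/10) = 22.91
Friis cascade:
  F = 1.244 + (1.159 − 1)/52.48 + (2.323 − 1)/45.27 + (4.365 − 1)/20.98 = 1.437
NF = 10 log₁₀(1.437) = 1.57 dB

1.57 dB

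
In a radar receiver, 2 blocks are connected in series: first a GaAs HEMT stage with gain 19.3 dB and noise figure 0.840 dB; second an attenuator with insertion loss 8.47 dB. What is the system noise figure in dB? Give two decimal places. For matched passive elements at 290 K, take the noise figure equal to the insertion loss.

1.09 dB

Convert to linear (a loss of L dB is a gain of −L dB): F_i = 10^(NF_i/10), G_i = 10^(G_i,dB/10)
  Stage 1: F_1 = 10^(0.840/10) = 1.213, G_1 = 10^(19.3/10) = 85.11
  Stage 2: F_2 = 10^(8.47/10) = 7.031, G_2 = 10^(−8.47/10) = 0.1422
Friis cascade:
  F = 1.213 + (7.031 − 1)/85.11 = 1.284
NF = 10 log₁₀(1.284) = 1.09 dB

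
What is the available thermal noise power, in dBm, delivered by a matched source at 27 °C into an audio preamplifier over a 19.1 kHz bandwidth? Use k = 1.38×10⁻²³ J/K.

T = 27 °C + 273.15 = 300.15 K
P_n = kTB = 1.38×10⁻²³ × 300.15 × 1.91×10⁴ = 7.91×10⁻¹⁷ W
In dBm: 10 log₁₀(7.91×10⁻¹⁷ / 10⁻³) = −131.0 dBm

−131.0 dBm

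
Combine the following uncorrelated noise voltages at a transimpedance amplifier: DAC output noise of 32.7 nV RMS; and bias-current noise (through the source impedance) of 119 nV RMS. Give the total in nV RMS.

Uncorrelated sources add in power (mean-square): V_tot = √(ΣV_i²)
V_tot = √[(3.27×10⁻⁸)² + (1.19×10⁻⁷)²] = 1.23×10⁻⁷ V = 123 nV

123 nV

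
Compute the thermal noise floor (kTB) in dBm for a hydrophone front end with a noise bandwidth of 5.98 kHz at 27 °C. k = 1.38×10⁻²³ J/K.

T = 27 °C + 273.15 = 300.15 K
P_n = kTB = 1.38×10⁻²³ × 300.15 × 5.98×10³ = 2.48×10⁻¹⁷ W
In dBm: 10 log₁₀(2.48×10⁻¹⁷ / 10⁻³) = −136.1 dBm

−136.1 dBm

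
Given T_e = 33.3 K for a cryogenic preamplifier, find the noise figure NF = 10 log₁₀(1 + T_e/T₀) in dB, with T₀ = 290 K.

0.472 dB

F = 1 + T_e/T₀ = 1 + 33.3/290 = 1.11483
NF = 10 log₁₀(1.11483) = 0.472 dB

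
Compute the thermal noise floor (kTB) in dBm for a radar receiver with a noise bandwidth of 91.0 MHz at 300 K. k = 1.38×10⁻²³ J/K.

−94.2 dBm

P_n = kTB = 1.38×10⁻²³ × 300 × 9.10×10⁷ = 3.77×10⁻¹³ W
In dBm: 10 log₁₀(3.77×10⁻¹³ / 10⁻³) = −94.2 dBm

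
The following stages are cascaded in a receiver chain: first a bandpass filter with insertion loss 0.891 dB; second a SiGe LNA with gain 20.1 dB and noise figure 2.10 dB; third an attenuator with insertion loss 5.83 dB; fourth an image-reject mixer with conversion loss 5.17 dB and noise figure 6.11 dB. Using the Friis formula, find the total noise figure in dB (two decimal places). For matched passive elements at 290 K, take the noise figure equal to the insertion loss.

3.36 dB

Convert to linear (a loss of L dB is a gain of −L dB): F_i = 10^(NF_i/10), G_i = 10^(G_i,dB/10)
  Stage 1: F_1 = 10^(0.891/10) = 1.228, G_1 = 10^(−0.891/10) = 0.8145
  Stage 2: F_2 = 10^(2.10/10) = 1.622, G_2 = 10^(20.1/10) = 102.3
  Stage 3: F_3 = 10^(5.83/10) = 3.828, G_3 = 10^(−5.83/10) = 0.2612
  Stage 4: F_4 = 10^(6.11/10) = 4.083, G_4 = 10^(−5.17/10) = 0.3041
Friis cascade:
  F = 1.228 + (1.622 − 1)/0.8145 + (3.828 − 1)/83.35 + (4.083 − 1)/21.77 = 2.167
NF = 10 log₁₀(2.167) = 3.36 dB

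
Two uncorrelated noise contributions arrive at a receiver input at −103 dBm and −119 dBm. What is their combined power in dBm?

−102.9 dBm

Convert to linear, add, convert back:
P₁ = 5.01×10⁻¹⁴ W, P₂ = 1.26×10⁻¹⁵ W
P_tot = 5.14×10⁻¹⁴ W → 10 log₁₀(P_tot / 10⁻³) = −102.9 dBm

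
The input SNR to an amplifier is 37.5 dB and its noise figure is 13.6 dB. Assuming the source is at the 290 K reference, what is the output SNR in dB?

23.9 dB

By definition F = SNR_in/SNR_out, so in dB: SNR_out = SNR_in − NF
SNR_out = 37.5 − 13.6 = 23.9 dB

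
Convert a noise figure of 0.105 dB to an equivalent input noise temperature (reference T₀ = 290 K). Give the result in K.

7.10 K

F = 10^(0.105/10) = 1.02447
T_e = (F − 1)·T₀ = (1.02447 − 1) × 290 = 7.10 K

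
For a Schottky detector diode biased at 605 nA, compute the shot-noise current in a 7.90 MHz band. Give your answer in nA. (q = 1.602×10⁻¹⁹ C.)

I_n = √(2qI·B)
2qI·B = 2 × 1.602×10⁻¹⁹ × 6.05×10⁻⁷ × 7.90×10⁶ = 1.53×10⁻¹⁸ A²
I_n = √(1.53×10⁻¹⁸) = 1.24×10⁻⁹ A = 1.24 nA

1.24 nA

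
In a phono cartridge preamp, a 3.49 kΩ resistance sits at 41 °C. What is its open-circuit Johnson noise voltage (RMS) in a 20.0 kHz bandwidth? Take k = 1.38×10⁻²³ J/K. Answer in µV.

1.10 µV

T = 41 °C + 273.15 = 314.15 K
V_n = √(4kTRB)
4kTRB = 4 × 1.38×10⁻²³ × 314.15 × 3.49×10³ × 2.00×10⁴ = 1.21×10⁻¹² V²
V_n = √(1.21×10⁻¹²) = 1.10×10⁻⁶ V = 1.10 µV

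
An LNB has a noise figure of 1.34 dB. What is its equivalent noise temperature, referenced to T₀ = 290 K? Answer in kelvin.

F = 10^(1.34/10) = 1.36144
T_e = (F − 1)·T₀ = (1.36144 − 1) × 290 = 105 K

105 K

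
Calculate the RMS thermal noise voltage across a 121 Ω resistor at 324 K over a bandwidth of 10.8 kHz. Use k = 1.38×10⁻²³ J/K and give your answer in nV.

V_n = √(4kTRB)
4kTRB = 4 × 1.38×10⁻²³ × 324 × 1.21×10² × 1.08×10⁴ = 2.34×10⁻¹⁴ V²
V_n = √(2.34×10⁻¹⁴) = 1.53×10⁻⁷ V = 153 nV

153 nV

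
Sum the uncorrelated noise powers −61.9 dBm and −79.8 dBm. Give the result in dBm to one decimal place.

Convert to linear, add, convert back:
P₁ = 6.46×10⁻¹⁰ W, P₂ = 1.05×10⁻¹¹ W
P_tot = 6.56×10⁻¹⁰ W → 10 log₁₀(P_tot / 10⁻³) = −61.8 dBm

−61.8 dBm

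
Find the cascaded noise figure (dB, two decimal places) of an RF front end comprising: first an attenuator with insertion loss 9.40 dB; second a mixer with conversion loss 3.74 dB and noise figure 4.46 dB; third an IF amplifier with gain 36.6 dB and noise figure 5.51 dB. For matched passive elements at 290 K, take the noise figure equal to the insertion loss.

18.86 dB

Convert to linear (a loss of L dB is a gain of −L dB): F_i = 10^(NF_i/10), G_i = 10^(G_i,dB/10)
  Stage 1: F_1 = 10^(9.40/10) = 8.710, G_1 = 10^(−9.40/10) = 0.1148
  Stage 2: F_2 = 10^(4.46/10) = 2.793, G_2 = 10^(−3.74/10) = 0.4227
  Stage 3: F_3 = 10^(5.51/10) = 3.556, G_3 = 10^(36.6/10) = 4571
Friis cascade:
  F = 8.710 + (2.793 − 1)/0.1148 + (3.556 − 1)/0.04853 = 77.00
NF = 10 log₁₀(77.00) = 18.86 dB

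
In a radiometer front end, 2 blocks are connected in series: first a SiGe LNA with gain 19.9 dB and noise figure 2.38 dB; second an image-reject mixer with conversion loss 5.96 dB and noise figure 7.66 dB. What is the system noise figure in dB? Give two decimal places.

2.50 dB

Convert to linear (a loss of L dB is a gain of −L dB): F_i = 10^(NF_i/10), G_i = 10^(G_i,dB/10)
  Stage 1: F_1 = 10^(2.38/10) = 1.730, G_1 = 10^(19.9/10) = 97.72
  Stage 2: F_2 = 10^(7.66/10) = 5.834, G_2 = 10^(−5.96/10) = 0.2535
Friis cascade:
  F = 1.730 + (5.834 − 1)/97.72 = 1.779
NF = 10 log₁₀(1.779) = 2.50 dB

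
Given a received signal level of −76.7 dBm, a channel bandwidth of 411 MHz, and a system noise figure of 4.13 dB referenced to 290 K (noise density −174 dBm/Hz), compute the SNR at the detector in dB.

7.0 dB

Noise floor: N = −174 + 10 log₁₀(B) + NF
10 log₁₀(4.11×10⁸) = 86.14 dB
N = −174 + 86.14 + 4.13 = −83.73 dBm
SNR = P_sig − N = −76.7 − (−83.73) = 7.03 dB → 7.0 dB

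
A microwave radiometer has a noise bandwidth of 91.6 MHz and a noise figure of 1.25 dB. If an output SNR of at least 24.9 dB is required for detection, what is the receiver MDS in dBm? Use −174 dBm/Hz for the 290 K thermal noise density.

−68.2 dBm

Sensitivity = −174 + 10 log₁₀(B) + NF + SNR_min
= −174 + 79.62 + 1.25 + 24.9
= −68.23 dBm → −68.2 dBm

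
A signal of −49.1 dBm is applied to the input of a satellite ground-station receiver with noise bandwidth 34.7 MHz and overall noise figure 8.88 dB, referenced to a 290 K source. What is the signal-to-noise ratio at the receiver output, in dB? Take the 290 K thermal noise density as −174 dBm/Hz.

40.6 dB

Noise floor: N = −174 + 10 log₁₀(B) + NF
10 log₁₀(3.47×10⁷) = 75.4 dB
N = −174 + 75.4 + 8.88 = −89.72 dBm
SNR = P_sig − N = −49.1 − (−89.72) = 40.62 dB → 40.6 dB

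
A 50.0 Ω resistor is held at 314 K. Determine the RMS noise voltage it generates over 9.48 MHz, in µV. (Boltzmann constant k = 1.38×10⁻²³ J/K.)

V_n = √(4kTRB)
4kTRB = 4 × 1.38×10⁻²³ × 314 × 5.00×10¹ × 9.48×10⁶ = 8.22×10⁻¹² V²
V_n = √(8.22×10⁻¹²) = 2.87×10⁻⁶ V = 2.87 µV

2.87 µV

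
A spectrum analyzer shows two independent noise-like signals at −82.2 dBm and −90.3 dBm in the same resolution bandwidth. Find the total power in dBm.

−81.6 dBm

Convert to linear, add, convert back:
P₁ = 6.03×10⁻¹² W, P₂ = 9.33×10⁻¹³ W
P_tot = 6.96×10⁻¹² W → 10 log₁₀(P_tot / 10⁻³) = −81.6 dBm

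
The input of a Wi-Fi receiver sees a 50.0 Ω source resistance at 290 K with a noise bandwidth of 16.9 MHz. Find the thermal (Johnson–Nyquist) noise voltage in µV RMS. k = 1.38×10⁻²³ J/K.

3.68 µV

V_n = √(4kTRB)
4kTRB = 4 × 1.38×10⁻²³ × 290 × 5.00×10¹ × 1.69×10⁷ = 1.35×10⁻¹¹ V²
V_n = √(1.35×10⁻¹¹) = 3.68×10⁻⁶ V = 3.68 µV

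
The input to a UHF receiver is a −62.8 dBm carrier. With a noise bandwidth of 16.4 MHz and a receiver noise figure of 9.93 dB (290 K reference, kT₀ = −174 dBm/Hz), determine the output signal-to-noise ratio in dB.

Noise floor: N = −174 + 10 log₁₀(B) + NF
10 log₁₀(1.64×10⁷) = 72.15 dB
N = −174 + 72.15 + 9.93 = −91.92 dBm
SNR = P_sig − N = −62.8 − (−91.92) = 29.12 dB → 29.1 dB

29.1 dB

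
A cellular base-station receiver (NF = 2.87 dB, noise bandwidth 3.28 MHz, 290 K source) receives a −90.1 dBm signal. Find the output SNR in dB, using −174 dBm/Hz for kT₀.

Noise floor: N = −174 + 10 log₁₀(B) + NF
10 log₁₀(3.28×10⁶) = 65.16 dB
N = −174 + 65.16 + 2.87 = −105.97 dBm
SNR = P_sig − N = −90.1 − (−105.97) = 15.87 dB → 15.9 dB

15.9 dB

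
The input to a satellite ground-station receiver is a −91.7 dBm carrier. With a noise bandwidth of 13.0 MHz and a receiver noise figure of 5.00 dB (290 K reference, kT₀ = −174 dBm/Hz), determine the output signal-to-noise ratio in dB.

Noise floor: N = −174 + 10 log₁₀(B) + NF
10 log₁₀(1.30×10⁷) = 71.14 dB
N = −174 + 71.14 + 5.00 = −97.86 dBm
SNR = P_sig − N = −91.7 − (−97.86) = 6.16 dB → 6.2 dB

6.2 dB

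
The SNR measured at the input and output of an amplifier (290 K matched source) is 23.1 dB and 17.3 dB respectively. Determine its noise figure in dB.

NF (dB) = SNR_in(dB) − SNR_out(dB) when the source is at T₀
NF = 23.1 − 17.3 = 5.8 dB

5.8 dB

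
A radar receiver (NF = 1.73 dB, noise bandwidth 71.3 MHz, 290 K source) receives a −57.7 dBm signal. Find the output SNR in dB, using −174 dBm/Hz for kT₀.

36.0 dB

Noise floor: N = −174 + 10 log₁₀(B) + NF
10 log₁₀(7.13×10⁷) = 78.53 dB
N = −174 + 78.53 + 1.73 = −93.74 dBm
SNR = P_sig − N = −57.7 − (−93.74) = 36.04 dB → 36.0 dB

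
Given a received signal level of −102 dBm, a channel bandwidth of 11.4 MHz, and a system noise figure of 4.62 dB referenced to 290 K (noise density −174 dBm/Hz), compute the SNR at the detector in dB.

Noise floor: N = −174 + 10 log₁₀(B) + NF
10 log₁₀(1.14×10⁷) = 70.57 dB
N = −174 + 70.57 + 4.62 = −98.81 dBm
SNR = P_sig − N = −102 − (−98.81) = −3.19 dB → −3.2 dB

−3.2 dB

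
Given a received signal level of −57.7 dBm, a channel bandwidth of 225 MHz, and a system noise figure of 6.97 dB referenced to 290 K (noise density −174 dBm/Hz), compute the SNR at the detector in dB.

25.8 dB

Noise floor: N = −174 + 10 log₁₀(B) + NF
10 log₁₀(2.25×10⁸) = 83.52 dB
N = −174 + 83.52 + 6.97 = −83.51 dBm
SNR = P_sig − N = −57.7 − (−83.51) = 25.81 dB → 25.8 dB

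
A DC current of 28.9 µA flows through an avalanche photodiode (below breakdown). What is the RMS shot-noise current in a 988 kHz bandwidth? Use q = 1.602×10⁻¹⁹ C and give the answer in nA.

3.02 nA

I_n = √(2qI·B)
2qI·B = 2 × 1.602×10⁻¹⁹ × 2.89×10⁻⁵ × 9.88×10⁵ = 9.15×10⁻¹⁸ A²
I_n = √(9.15×10⁻¹⁸) = 3.02×10⁻⁹ A = 3.02 nA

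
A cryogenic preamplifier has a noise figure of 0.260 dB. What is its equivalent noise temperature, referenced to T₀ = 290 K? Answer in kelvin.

17.9 K

F = 10^(0.260/10) = 1.0617
T_e = (F − 1)·T₀ = (1.0617 − 1) × 290 = 17.9 K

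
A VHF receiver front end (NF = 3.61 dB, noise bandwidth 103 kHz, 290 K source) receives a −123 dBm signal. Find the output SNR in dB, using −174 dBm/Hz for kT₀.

Noise floor: N = −174 + 10 log₁₀(B) + NF
10 log₁₀(1.03×10⁵) = 50.13 dB
N = −174 + 50.13 + 3.61 = −120.26 dBm
SNR = P_sig − N = −123 − (−120.26) = −2.74 dB → −2.7 dB

−2.7 dB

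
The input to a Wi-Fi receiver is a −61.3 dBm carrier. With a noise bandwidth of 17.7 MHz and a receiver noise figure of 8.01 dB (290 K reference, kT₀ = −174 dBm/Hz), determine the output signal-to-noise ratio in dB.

Noise floor: N = −174 + 10 log₁₀(B) + NF
10 log₁₀(1.77×10⁷) = 72.48 dB
N = −174 + 72.48 + 8.01 = −93.51 dBm
SNR = P_sig − N = −61.3 − (−93.51) = 32.21 dB → 32.2 dB

32.2 dB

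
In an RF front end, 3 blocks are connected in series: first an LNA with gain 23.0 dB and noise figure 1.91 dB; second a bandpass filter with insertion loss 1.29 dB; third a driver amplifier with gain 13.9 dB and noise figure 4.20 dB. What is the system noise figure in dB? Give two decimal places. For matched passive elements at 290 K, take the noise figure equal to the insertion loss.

Convert to linear (a loss of L dB is a gain of −L dB): F_i = 10^(NF_i/10), G_i = 10^(G_i,dB/10)
  Stage 1: F_1 = 10^(1.91/10) = 1.552, G_1 = 10^(23.0/10) = 199.5
  Stage 2: F_2 = 10^(1.29/10) = 1.346, G_2 = 10^(−1.29/10) = 0.7430
  Stage 3: F_3 = 10^(4.20/10) = 2.630, G_3 = 10^(13.9/10) = 24.55
Friis cascade:
  F = 1.552 + (1.346 − 1)/199.5 + (2.630 − 1)/148.3 = 1.565
NF = 10 log₁₀(1.565) = 1.95 dB

1.95 dB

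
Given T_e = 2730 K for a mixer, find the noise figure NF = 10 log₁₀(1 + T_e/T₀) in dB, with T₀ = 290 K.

10.18 dB

F = 1 + T_e/T₀ = 1 + 2730/290 = 10.4138
NF = 10 log₁₀(10.4138) = 10.18 dB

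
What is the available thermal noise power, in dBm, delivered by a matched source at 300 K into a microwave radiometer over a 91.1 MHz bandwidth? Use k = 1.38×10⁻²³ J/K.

P_n = kTB = 1.38×10⁻²³ × 300 × 9.11×10⁷ = 3.77×10⁻¹³ W
In dBm: 10 log₁₀(3.77×10⁻¹³ / 10⁻³) = −94.2 dBm

−94.2 dBm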